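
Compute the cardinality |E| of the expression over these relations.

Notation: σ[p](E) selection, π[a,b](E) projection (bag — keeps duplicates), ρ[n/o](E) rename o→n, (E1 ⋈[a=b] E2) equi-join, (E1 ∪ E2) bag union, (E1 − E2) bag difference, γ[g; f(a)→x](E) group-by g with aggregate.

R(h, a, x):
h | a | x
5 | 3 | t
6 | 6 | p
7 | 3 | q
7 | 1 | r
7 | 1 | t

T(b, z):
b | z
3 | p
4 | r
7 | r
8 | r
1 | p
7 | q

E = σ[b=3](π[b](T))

Stepwise |·|:
  T → 6
  π[b](T) → 6
  σ[b=3](π[b](T)) → 1

|E| = 1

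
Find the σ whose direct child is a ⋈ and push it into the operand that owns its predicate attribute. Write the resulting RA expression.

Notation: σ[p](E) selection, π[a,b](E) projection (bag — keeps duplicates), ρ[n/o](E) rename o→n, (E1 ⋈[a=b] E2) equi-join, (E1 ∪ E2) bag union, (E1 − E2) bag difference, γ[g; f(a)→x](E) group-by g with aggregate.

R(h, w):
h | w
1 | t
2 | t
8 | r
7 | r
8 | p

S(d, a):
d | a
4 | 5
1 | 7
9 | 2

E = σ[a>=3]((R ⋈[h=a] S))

σ filters on a, owned by the right side.
E' = (R ⋈[h=a] σ[a>=3](S))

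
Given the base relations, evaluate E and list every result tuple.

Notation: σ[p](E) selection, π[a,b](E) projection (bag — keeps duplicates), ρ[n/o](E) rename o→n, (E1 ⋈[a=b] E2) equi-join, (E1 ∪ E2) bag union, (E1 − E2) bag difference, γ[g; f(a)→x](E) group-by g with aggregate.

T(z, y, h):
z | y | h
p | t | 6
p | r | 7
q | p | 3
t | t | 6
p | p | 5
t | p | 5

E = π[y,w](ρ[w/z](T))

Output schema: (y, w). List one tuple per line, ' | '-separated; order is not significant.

Stepwise |·|:
  T → 6
  ρ[w/z](T) → 6
  π[y,w](ρ[w/z](T)) → 6

== RESULT ==
y | w
p | p
p | q
p | t
r | p
t | p
t | t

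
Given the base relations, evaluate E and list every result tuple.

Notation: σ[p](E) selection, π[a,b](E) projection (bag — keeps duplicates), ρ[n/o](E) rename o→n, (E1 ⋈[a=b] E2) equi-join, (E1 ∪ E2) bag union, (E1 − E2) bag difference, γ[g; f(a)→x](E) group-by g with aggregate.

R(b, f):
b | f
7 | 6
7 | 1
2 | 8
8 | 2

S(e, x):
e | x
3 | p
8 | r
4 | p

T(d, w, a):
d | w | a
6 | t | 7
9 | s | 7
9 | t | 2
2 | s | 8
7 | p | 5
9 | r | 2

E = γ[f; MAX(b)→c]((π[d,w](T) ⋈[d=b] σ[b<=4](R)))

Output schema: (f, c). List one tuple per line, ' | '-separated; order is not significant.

Subexpression sizes:
  T → 6
  π[d,w](T) → 6
  R → 4
  σ[b<=4](R) → 1
  (π[d,w](T) ⋈[d=b] σ[b<=4](R)) → 1
  γ[f; MAX(b)→c]((π[d,w](T) ⋈[d=b] σ[b<=4](R))) → 1

== RESULT ==
f | c
8 | 2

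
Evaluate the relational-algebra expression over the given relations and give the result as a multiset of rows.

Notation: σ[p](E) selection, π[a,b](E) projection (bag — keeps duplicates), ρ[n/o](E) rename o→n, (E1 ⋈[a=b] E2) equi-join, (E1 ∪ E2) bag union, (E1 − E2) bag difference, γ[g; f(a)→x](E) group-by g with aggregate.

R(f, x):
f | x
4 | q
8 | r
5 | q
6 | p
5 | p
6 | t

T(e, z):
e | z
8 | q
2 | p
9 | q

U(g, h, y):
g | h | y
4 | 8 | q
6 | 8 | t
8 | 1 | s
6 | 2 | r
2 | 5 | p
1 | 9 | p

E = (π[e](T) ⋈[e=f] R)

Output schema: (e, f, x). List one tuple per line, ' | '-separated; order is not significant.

Row counts bottom-up:
  T → 3
  π[e](T) → 3
  R → 6
  (π[e](T) ⋈[e=f] R) → 1

== RESULT ==
e | f | x
8 | 8 | r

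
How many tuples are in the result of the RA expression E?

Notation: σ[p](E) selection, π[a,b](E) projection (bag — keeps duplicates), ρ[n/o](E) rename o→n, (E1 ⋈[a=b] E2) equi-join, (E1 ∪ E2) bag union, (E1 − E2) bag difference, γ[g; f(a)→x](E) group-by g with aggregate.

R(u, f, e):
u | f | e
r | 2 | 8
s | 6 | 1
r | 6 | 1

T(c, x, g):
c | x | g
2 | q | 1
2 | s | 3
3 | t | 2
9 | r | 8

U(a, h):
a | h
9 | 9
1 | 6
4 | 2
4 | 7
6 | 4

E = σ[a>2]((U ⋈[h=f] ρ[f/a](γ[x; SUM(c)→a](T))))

Per-node cardinality:
  U → 5
  T → 4
  γ[x; SUM(c)→a](T) → 4
  ρ[f/a](γ[x; SUM(c)→a](T)) → 4
  (U ⋈[h=f] ρ[f/a](γ[x; SUM(c)→a](T))) → 3
  σ[a>2]((U ⋈[h=f] ρ[f/a](γ[x; SUM(c)→a](T)))) → 3

|E| = 3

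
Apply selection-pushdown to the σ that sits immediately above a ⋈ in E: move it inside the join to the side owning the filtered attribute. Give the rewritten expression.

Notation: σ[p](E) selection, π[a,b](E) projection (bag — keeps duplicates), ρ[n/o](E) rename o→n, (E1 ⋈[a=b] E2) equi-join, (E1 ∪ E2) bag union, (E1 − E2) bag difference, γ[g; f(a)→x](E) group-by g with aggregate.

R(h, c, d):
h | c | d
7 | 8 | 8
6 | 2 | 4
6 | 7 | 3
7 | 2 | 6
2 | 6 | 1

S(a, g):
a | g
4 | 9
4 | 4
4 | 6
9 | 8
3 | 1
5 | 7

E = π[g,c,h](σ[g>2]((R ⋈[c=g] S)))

σ filters on g, owned by the right side.
E' = π[g,c,h]((R ⋈[c=g] σ[g>2](S)))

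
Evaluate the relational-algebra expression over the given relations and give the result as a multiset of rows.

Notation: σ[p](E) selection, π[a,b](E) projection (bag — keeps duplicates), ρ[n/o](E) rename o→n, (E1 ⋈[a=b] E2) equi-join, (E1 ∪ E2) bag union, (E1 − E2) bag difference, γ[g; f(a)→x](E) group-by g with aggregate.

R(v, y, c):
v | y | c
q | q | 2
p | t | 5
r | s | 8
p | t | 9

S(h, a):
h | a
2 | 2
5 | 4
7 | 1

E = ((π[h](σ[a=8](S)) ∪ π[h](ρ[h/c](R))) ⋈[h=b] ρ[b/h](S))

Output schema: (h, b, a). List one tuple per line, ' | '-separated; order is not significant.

Subexpression sizes:
  S → 3
  σ[a=8](S) → 0
  π[h](σ[a=8](S)) → 0
  R → 4
  ρ[h/c](R) → 4
  π[h](ρ[h/c](R)) → 4
  (π[h](σ[a=8](S)) ∪ π[h](ρ[h/c](R))) → 4
  S → 3
  ρ[b/h](S) → 3
  ((π[h](σ[a=8](S)) ∪ π[h](ρ[h/c](R))) ⋈[h=b] ρ[b/h](S)) → 2

== RESULT ==
h | b | a
2 | 2 | 2
5 | 5 | 4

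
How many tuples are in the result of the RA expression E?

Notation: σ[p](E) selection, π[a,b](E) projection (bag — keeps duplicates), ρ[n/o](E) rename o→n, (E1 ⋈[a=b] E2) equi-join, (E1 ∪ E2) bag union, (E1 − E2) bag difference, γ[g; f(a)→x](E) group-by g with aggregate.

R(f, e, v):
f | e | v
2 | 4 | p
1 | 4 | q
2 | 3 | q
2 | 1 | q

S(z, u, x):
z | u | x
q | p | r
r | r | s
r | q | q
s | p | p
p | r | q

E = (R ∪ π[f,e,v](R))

Stepwise |·|:
  R → 4
  R → 4
  π[f,e,v](R) → 4
  (R ∪ π[f,e,v](R)) → 8

|E| = 8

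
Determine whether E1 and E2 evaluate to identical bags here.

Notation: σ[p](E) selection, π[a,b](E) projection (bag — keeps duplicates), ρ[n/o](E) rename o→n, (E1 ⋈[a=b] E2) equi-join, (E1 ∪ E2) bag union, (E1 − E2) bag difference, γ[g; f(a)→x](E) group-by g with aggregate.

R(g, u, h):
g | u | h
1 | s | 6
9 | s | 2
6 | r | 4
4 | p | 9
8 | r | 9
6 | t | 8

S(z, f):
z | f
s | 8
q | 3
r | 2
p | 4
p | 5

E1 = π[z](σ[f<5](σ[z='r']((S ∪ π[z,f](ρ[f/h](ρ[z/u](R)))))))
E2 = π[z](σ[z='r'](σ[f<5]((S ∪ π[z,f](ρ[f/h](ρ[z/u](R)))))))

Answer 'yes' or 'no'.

E1 subexpression sizes:
  S → 5
  R → 6
  ρ[z/u](R) → 6
  ρ[f/h](ρ[z/u](R)) → 6
  π[z,f](ρ[f/h](ρ[z/u](R))) → 6
  (S ∪ π[z,f](ρ[f/h](ρ[z/u](R)))) → 11
  σ[z='r']((S ∪ π[z,f](ρ[f/h](ρ[z/u](R))))) → 3
  σ[f<5](σ[z='r']((S ∪ π[z,f](ρ[f/h](ρ[z/u](R)))))) → 2
  π[z](σ[f<5](σ[z='r']((S ∪ π[z,f](ρ[f/h](ρ[z/u](R))))))) → 2
E2 subexpression sizes:
  S → 5
  R → 6
  ρ[z/u](R) → 6
  ρ[f/h](ρ[z/u](R)) → 6
  π[z,f](ρ[f/h](ρ[z/u](R))) → 6
  (S ∪ π[z,f](ρ[f/h](ρ[z/u](R)))) → 11
  σ[f<5]((S ∪ π[z,f](ρ[f/h](ρ[z/u](R))))) → 5
  σ[z='r'](σ[f<5]((S ∪ π[z,f](ρ[f/h](ρ[z/u](R)))))) → 2
  π[z](σ[z='r'](σ[f<5]((S ∪ π[z,f](ρ[f/h](ρ[z/u](R))))))) → 2

E1 and E2 produce the same multiset:
z
r
r

yes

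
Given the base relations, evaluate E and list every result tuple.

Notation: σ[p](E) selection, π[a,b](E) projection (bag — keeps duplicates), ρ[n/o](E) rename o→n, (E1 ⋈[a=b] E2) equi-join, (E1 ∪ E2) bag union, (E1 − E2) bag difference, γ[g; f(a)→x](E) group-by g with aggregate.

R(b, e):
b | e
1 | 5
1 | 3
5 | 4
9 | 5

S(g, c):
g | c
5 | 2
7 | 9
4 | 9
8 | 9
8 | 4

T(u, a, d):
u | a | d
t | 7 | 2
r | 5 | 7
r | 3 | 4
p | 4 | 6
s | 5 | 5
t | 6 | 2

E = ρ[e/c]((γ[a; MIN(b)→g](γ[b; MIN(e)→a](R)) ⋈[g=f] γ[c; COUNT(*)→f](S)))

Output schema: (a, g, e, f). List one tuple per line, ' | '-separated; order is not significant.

Per-node cardinality:
  R → 4
  γ[b; MIN(e)→a](R) → 3
  γ[a; MIN(b)→g](γ[b; MIN(e)→a](R)) → 3
  S → 5
  γ[c; COUNT(*)→f](S) → 3
  (γ[a; MIN(b)→g](γ[b; MIN(e)→a](R)) ⋈[g=f] γ[c; COUNT(*)→f](S)) → 2
  ρ[e/c]((γ[a; MIN(b)→g](γ[b; MIN(e)→a](R)) ⋈[g=f] γ[c; COUNT(*)→f](S))) → 2

== RESULT ==
a | g | e | f
3 | 1 | 2 | 1
3 | 1 | 4 | 1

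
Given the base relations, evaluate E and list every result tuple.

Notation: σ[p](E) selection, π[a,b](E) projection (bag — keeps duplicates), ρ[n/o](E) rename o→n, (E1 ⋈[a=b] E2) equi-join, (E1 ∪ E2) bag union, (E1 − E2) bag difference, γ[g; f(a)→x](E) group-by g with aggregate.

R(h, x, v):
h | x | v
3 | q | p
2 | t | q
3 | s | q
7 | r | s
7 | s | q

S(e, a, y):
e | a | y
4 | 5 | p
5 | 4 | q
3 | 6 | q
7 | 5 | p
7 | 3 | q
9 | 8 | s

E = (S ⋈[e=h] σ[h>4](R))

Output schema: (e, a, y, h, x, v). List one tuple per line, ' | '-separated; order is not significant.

Stepwise |·|:
  S → 6
  R → 5
  σ[h>4](R) → 2
  (S ⋈[e=h] σ[h>4](R)) → 4

== RESULT ==
e | a | y | h | x | v
7 | 3 | q | 7 | r | s
7 | 3 | q | 7 | s | q
7 | 5 | p | 7 | r | s
7 | 5 | p | 7 | s | q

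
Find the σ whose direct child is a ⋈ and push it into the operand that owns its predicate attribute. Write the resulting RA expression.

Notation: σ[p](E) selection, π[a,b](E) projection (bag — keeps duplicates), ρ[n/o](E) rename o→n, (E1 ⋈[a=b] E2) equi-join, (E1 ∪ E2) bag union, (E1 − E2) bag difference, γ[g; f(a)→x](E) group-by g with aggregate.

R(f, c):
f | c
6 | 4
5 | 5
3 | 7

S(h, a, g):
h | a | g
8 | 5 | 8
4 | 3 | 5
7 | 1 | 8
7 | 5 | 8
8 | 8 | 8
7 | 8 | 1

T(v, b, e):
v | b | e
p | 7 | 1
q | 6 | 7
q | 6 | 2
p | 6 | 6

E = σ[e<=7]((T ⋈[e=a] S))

σ filters on e, owned by the left side.
E' = (σ[e<=7](T) ⋈[e=a] S)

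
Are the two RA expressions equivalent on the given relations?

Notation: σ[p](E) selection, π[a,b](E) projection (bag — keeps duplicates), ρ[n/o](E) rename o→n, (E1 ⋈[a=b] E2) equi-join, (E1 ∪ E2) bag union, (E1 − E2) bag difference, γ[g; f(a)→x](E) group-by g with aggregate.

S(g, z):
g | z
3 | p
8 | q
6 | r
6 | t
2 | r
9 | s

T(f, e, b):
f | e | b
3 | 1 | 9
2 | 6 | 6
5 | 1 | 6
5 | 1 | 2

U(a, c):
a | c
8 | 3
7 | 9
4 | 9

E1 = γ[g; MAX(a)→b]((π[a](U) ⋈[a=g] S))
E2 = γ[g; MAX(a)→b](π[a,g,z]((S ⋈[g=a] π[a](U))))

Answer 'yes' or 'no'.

E1 stepwise |·|:
  U → 3
  π[a](U) → 3
  S → 6
  (π[a](U) ⋈[a=g] S) → 1
  γ[g; MAX(a)→b]((π[a](U) ⋈[a=g] S)) → 1
E2 stepwise |·|:
  S → 6
  U → 3
  π[a](U) → 3
  (S ⋈[g=a] π[a](U)) → 1
  π[a,g,z]((S ⋈[g=a] π[a](U))) → 1
  γ[g; MAX(a)→b](π[a,g,z]((S ⋈[g=a] π[a](U)))) → 1

E1 and E2 produce the same multiset:
g | b
8 | 8

yes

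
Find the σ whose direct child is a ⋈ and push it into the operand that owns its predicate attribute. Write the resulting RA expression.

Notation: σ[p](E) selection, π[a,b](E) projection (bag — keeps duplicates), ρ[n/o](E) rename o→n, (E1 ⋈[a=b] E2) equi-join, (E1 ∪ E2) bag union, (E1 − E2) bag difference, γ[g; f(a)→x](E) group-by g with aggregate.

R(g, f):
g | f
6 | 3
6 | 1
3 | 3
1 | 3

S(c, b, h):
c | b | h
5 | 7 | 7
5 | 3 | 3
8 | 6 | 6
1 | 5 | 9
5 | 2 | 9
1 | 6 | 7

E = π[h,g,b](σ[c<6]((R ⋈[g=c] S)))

σ filters on c, owned by the right side.
E' = π[h,g,b]((R ⋈[g=c] σ[c<6](S)))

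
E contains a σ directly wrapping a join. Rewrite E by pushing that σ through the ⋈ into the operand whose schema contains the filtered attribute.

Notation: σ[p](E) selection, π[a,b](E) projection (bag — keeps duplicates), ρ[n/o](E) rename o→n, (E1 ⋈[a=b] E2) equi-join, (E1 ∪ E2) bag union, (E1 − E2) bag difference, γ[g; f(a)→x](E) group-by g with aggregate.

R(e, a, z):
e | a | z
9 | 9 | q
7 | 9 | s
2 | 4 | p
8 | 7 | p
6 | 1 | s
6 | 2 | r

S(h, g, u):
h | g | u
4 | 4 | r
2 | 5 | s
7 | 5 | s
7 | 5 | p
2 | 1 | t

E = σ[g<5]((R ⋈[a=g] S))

σ filters on g, owned by the right side.
E' = (R ⋈[a=g] σ[g<5](S))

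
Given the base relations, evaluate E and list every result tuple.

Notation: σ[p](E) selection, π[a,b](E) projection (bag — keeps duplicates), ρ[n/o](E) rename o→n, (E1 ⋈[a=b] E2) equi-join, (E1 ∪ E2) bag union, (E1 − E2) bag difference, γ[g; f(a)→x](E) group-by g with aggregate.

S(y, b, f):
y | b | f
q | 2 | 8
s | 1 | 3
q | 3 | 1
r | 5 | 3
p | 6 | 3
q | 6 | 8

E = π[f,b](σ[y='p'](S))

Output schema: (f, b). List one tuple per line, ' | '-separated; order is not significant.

Per-node cardinality:
  S → 6
  σ[y='p'](S) → 1
  π[f,b](σ[y='p'](S)) → 1

== RESULT ==
f | b
3 | 6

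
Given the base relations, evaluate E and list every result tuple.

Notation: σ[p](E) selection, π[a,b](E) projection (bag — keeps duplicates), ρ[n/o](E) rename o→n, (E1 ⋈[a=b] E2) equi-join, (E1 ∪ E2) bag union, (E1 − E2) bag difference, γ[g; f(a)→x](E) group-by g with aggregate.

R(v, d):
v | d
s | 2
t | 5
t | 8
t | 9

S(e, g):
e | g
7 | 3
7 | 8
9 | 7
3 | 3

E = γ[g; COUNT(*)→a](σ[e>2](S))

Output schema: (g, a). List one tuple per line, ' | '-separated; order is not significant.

Subexpression sizes:
  S → 4
  σ[e>2](S) → 4
  γ[g; COUNT(*)→a](σ[e>2](S)) → 3

== RESULT ==
g | a
3 | 2
7 | 1
8 | 1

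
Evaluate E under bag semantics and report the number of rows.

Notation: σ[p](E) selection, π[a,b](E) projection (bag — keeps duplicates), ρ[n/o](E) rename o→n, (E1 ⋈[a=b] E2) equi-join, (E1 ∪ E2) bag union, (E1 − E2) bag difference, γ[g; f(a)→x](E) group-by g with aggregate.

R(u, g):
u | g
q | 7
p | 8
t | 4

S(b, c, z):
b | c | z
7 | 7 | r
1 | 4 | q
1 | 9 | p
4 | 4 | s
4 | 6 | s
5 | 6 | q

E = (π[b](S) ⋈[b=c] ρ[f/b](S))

Row counts bottom-up:
  S → 6
  π[b](S) → 6
  S → 6
  ρ[f/b](S) → 6
  (π[b](S) ⋈[b=c] ρ[f/b](S)) → 5

|E| = 5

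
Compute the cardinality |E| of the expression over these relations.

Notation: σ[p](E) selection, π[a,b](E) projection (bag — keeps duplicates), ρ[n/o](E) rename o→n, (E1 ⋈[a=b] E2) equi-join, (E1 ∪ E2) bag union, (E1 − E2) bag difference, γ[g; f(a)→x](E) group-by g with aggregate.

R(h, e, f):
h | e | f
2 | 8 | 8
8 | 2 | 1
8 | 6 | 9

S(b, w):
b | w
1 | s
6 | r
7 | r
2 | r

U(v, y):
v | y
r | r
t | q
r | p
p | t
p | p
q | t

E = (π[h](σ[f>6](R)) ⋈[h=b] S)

Subexpression sizes:
  R → 3
  σ[f>6](R) → 2
  π[h](σ[f>6](R)) → 2
  S → 4
  (π[h](σ[f>6](R)) ⋈[h=b] S) → 1

|E| = 1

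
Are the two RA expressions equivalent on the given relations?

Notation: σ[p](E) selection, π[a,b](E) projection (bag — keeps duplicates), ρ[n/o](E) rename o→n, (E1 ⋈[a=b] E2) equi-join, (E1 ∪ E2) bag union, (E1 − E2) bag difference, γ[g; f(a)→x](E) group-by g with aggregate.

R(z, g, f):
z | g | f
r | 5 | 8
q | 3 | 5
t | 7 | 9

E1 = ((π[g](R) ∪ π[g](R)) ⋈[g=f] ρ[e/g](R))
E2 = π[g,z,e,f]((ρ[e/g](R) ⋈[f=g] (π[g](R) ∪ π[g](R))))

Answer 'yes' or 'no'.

E1 stepwise |·|:
  R → 3
  π[g](R) → 3
  R → 3
  π[g](R) → 3
  (π[g](R) ∪ π[g](R)) → 6
  R → 3
  ρ[e/g](R) → 3
  ((π[g](R) ∪ π[g](R)) ⋈[g=f] ρ[e/g](R)) → 2
E2 stepwise |·|:
  R → 3
  ρ[e/g](R) → 3
  R → 3
  π[g](R) → 3
  R → 3
  π[g](R) → 3
  (π[g](R) ∪ π[g](R)) → 6
  (ρ[e/g](R) ⋈[f=g] (π[g](R) ∪ π[g](R))) → 2
  π[g,z,e,f]((ρ[e/g](R) ⋈[f=g] (π[g](R) ∪ π[g](R)))) → 2

E1 and E2 produce the same multiset:
g | z | e | f
5 | q | 3 | 5
5 | q | 3 | 5

yes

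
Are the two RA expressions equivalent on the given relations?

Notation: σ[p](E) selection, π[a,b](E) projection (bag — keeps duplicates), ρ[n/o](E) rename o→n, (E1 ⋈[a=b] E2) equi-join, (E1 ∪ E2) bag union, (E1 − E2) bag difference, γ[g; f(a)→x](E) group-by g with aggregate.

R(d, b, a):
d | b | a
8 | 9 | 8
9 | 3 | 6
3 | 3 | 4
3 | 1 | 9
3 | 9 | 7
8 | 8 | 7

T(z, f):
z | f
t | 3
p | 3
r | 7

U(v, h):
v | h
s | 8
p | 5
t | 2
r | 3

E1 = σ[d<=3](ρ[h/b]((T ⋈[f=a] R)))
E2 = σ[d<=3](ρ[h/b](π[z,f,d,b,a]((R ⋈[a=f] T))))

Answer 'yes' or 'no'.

E1 stepwise |·|:
  T → 3
  R → 6
  (T ⋈[f=a] R) → 2
  ρ[h/b]((T ⋈[f=a] R)) → 2
  σ[d<=3](ρ[h/b]((T ⋈[f=a] R))) → 1
E2 stepwise |·|:
  R → 6
  T → 3
  (R ⋈[a=f] T) → 2
  π[z,f,d,b,a]((R ⋈[a=f] T)) → 2
  ρ[h/b](π[z,f,d,b,a]((R ⋈[a=f] T))) → 2
  σ[d<=3](ρ[h/b](π[z,f,d,b,a]((R ⋈[a=f] T)))) → 1

E1 and E2 produce the same multiset:
z | f | d | h | a
r | 7 | 3 | 9 | 7

yes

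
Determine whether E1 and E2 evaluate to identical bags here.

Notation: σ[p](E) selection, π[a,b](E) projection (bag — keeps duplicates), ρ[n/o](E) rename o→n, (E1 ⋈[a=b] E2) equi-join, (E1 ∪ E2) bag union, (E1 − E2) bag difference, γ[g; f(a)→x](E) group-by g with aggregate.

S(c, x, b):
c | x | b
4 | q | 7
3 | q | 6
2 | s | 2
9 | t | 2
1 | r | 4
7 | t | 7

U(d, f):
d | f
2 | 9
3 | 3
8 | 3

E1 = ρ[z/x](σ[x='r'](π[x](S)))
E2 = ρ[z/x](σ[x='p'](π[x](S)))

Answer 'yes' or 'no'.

E1 row counts bottom-up:
  S → 6
  π[x](S) → 6
  σ[x='r'](π[x](S)) → 1
  ρ[z/x](σ[x='r'](π[x](S))) → 1
E2 row counts bottom-up:
  S → 6
  π[x](S) → 6
  σ[x='p'](π[x](S)) → 0
  ρ[z/x](σ[x='p'](π[x](S))) → 0

E1 result:
z
r
E2 result:
z
(0 rows)
Witness: ('r',) appears 1× in E1 but 0× in E2.

no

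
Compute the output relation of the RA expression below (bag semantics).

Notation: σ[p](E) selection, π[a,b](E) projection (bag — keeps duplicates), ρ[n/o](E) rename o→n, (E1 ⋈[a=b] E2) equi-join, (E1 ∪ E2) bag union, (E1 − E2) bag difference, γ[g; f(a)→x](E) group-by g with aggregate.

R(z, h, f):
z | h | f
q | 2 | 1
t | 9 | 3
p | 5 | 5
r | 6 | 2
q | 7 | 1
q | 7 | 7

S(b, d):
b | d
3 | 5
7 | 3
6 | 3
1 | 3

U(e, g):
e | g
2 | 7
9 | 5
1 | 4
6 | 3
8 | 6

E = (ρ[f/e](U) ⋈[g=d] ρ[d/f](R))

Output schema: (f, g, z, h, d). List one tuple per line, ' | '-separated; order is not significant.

Stepwise |·|:
  U → 5
  ρ[f/e](U) → 5
  R → 6
  ρ[d/f](R) → 6
  (ρ[f/e](U) ⋈[g=d] ρ[d/f](R)) → 3

== RESULT ==
f | g | z | h | d
2 | 7 | q | 7 | 7
6 | 3 | t | 9 | 3
9 | 5 | p | 5 | 5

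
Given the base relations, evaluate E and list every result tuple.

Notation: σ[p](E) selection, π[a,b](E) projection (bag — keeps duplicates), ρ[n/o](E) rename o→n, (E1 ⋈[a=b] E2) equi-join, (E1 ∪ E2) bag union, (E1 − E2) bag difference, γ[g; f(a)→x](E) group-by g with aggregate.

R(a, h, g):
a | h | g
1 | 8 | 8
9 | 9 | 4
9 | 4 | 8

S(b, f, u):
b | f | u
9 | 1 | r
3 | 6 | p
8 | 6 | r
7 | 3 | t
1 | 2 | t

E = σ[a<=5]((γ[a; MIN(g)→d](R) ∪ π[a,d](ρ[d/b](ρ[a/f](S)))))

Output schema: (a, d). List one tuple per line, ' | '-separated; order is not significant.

Per-node cardinality:
  R → 3
  γ[a; MIN(g)→d](R) → 2
  S → 5
  ρ[a/f](S) → 5
  ρ[d/b](ρ[a/f](S)) → 5
  π[a,d](ρ[d/b](ρ[a/f](S))) → 5
  (γ[a; MIN(g)→d](R) ∪ π[a,d](ρ[d/b](ρ[a/f](S)))) → 7
  σ[a<=5]((γ[a; MIN(g)→d](R) ∪ π[a,d](ρ[d/b](ρ[a/f](S))))) → 4

== RESULT ==
a | d
1 | 8
1 | 9
2 | 1
3 | 7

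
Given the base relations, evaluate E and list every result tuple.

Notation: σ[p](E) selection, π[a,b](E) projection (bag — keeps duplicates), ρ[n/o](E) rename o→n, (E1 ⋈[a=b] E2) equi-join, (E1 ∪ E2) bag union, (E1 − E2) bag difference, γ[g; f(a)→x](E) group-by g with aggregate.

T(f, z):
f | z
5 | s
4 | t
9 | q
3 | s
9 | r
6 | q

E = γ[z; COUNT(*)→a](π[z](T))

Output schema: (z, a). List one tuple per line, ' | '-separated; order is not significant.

Stepwise |·|:
  T → 6
  π[z](T) → 6
  γ[z; COUNT(*)→a](π[z](T)) → 4

== RESULT ==
z | a
q | 2
r | 1
s | 2
t | 1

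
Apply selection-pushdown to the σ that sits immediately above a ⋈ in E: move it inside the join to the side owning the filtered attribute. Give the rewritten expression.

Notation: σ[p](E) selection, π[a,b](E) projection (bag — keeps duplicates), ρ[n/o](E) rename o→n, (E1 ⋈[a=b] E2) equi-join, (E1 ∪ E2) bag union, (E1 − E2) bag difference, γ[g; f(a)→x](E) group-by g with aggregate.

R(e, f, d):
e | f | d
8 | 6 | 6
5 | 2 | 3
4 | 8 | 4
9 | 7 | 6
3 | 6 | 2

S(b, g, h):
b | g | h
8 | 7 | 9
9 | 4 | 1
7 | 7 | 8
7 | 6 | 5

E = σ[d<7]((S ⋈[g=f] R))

σ filters on d, owned by the right side.
E' = (S ⋈[g=f] σ[d<7](R))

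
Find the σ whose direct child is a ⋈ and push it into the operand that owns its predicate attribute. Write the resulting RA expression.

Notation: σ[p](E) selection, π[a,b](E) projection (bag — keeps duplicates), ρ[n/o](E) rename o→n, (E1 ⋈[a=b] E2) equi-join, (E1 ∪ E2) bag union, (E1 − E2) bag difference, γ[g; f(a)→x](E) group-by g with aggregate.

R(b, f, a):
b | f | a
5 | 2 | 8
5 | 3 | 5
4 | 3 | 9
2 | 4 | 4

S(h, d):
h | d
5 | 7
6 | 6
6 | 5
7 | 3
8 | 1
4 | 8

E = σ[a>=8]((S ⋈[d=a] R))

σ filters on a, owned by the right side.
E' = (S ⋈[d=a] σ[a>=8](R))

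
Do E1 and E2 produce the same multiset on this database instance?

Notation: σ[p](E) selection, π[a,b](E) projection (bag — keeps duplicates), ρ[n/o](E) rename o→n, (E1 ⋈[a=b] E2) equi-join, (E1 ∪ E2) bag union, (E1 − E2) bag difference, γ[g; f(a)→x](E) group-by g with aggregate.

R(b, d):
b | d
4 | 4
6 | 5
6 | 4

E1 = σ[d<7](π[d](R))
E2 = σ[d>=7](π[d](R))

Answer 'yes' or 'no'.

E1 per-node cardinality:
  R → 3
  π[d](R) → 3
  σ[d<7](π[d](R)) → 3
E2 per-node cardinality:
  R → 3
  π[d](R) → 3
  σ[d>=7](π[d](R)) → 0

E1 result:
d
4
4
5
E2 result:
d
(0 rows)
Witness: (4,) appears 2× in E1 but 0× in E2.

no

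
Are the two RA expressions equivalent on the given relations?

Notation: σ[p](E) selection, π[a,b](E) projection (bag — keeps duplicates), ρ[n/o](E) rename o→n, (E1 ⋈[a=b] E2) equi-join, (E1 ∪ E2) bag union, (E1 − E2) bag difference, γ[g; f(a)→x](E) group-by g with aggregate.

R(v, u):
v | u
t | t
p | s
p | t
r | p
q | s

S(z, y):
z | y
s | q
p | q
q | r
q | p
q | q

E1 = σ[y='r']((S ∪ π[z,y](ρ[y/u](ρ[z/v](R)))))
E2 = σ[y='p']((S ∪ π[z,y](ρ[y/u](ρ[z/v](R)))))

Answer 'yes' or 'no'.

E1 stepwise |·|:
  S → 5
  R → 5
  ρ[z/v](R) → 5
  ρ[y/u](ρ[z/v](R)) → 5
  π[z,y](ρ[y/u](ρ[z/v](R))) → 5
  (S ∪ π[z,y](ρ[y/u](ρ[z/v](R)))) → 10
  σ[y='r']((S ∪ π[z,y](ρ[y/u](ρ[z/v](R))))) → 1
E2 stepwise |·|:
  S → 5
  R → 5
  ρ[z/v](R) → 5
  ρ[y/u](ρ[z/v](R)) → 5
  π[z,y](ρ[y/u](ρ[z/v](R))) → 5
  (S ∪ π[z,y](ρ[y/u](ρ[z/v](R)))) → 10
  σ[y='p']((S ∪ π[z,y](ρ[y/u](ρ[z/v](R))))) → 2

E1 result:
z | y
q | r
E2 result:
z | y
q | p
r | p
Witness: ('r', 'p') appears 0× in E1 but 1× in E2.

no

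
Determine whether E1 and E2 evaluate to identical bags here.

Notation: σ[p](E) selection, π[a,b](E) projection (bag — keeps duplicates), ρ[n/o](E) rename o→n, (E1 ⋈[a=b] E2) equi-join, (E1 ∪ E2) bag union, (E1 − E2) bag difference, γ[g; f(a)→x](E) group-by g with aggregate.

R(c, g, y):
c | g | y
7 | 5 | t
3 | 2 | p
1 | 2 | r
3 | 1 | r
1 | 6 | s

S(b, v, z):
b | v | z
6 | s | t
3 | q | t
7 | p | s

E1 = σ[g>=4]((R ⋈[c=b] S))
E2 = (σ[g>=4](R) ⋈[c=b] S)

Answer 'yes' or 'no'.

E1 row counts bottom-up:
  R → 5
  S → 3
  (R ⋈[c=b] S) → 3
  σ[g>=4]((R ⋈[c=b] S)) → 1
E2 row counts bottom-up:
  R → 5
  σ[g>=4](R) → 2
  S → 3
  (σ[g>=4](R) ⋈[c=b] S) → 1

E1 and E2 produce the same multiset:
c | g | y | b | v | z
7 | 5 | t | 7 | p | s

yes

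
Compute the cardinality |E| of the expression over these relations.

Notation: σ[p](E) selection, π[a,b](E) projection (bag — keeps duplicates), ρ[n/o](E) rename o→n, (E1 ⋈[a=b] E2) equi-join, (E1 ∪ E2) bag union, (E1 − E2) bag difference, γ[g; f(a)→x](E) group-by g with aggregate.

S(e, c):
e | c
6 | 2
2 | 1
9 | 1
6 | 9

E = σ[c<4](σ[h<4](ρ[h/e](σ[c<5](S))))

Stepwise |·|:
  S → 4
  σ[c<5](S) → 3
  ρ[h/e](σ[c<5](S)) → 3
  σ[h<4](ρ[h/e](σ[c<5](S))) → 1
  σ[c<4](σ[h<4](ρ[h/e](σ[c<5](S)))) → 1

|E| = 1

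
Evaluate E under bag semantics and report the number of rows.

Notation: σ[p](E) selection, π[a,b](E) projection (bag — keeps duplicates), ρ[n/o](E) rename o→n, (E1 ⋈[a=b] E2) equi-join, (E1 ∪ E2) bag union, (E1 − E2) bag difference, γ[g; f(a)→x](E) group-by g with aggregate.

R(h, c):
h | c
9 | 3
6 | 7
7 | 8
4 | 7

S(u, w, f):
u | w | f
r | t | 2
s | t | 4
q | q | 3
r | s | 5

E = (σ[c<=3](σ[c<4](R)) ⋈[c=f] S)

Per-node cardinality:
  R → 4
  σ[c<4](R) → 1
  σ[c<=3](σ[c<4](R)) → 1
  S → 4
  (σ[c<=3](σ[c<4](R)) ⋈[c=f] S) → 1

|E| = 1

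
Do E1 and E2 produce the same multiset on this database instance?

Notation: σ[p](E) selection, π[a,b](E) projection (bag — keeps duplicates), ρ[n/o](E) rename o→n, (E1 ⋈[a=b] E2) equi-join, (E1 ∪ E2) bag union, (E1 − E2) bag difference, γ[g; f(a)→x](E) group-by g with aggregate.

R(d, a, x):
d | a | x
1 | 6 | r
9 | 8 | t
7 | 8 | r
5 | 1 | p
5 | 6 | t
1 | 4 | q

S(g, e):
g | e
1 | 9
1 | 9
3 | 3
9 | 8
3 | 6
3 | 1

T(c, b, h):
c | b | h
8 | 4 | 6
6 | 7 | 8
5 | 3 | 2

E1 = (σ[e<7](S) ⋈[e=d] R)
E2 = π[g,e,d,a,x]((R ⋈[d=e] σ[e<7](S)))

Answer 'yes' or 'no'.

E1 stepwise |·|:
  S → 6
  σ[e<7](S) → 3
  R → 6
  (σ[e<7](S) ⋈[e=d] R) → 2
E2 stepwise |·|:
  R → 6
  S → 6
  σ[e<7](S) → 3
  (R ⋈[d=e] σ[e<7](S)) → 2
  π[g,e,d,a,x]((R ⋈[d=e] σ[e<7](S))) → 2

E1 and E2 produce the same multiset:
g | e | d | a | x
3 | 1 | 1 | 4 | q
3 | 1 | 1 | 6 | r

yes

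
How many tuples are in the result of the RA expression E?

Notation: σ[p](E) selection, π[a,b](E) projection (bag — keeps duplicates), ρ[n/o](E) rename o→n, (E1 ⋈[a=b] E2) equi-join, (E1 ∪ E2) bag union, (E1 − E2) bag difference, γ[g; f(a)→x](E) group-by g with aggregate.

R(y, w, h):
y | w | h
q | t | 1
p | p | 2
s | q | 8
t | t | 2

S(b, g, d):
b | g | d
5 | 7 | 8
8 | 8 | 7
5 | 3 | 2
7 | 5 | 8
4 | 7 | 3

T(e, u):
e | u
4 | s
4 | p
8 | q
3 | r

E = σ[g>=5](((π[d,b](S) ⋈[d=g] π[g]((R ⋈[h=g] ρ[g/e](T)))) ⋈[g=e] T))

Stepwise |·|:
  S → 5
  π[d,b](S) → 5
  R → 4
  T → 4
  ρ[g/e](T) → 4
  (R ⋈[h=g] ρ[g/e](T)) → 1
  π[g]((R ⋈[h=g] ρ[g/e](T))) → 1
  (π[d,b](S) ⋈[d=g] π[g]((R ⋈[h=g] ρ[g/e](T)))) → 2
  T → 4
  ((π[d,b](S) ⋈[d=g] π[g]((R ⋈[h=g] ρ[g/e](T)))) ⋈[g=e] T) → 2
  σ[g>=5](((π[d,b](S) ⋈[d=g] π[g]((R ⋈[h=g] ρ[g/e](T)))) ⋈[g=e] T)) → 2

|E| = 2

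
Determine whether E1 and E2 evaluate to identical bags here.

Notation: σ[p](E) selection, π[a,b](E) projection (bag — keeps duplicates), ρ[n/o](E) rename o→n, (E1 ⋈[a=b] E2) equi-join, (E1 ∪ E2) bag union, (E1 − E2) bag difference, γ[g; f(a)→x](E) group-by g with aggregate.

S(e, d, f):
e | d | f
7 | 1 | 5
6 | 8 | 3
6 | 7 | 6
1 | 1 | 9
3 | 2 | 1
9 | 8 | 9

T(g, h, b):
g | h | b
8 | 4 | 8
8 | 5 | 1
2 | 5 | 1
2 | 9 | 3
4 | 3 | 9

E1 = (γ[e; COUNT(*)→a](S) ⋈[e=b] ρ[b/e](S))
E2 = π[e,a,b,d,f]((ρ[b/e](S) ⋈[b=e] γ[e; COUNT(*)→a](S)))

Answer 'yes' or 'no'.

E1 stepwise |·|:
  S → 6
  γ[e; COUNT(*)→a](S) → 5
  S → 6
  ρ[b/e](S) → 6
  (γ[e; COUNT(*)→a](S) ⋈[e=b] ρ[b/e](S)) → 6
E2 stepwise |·|:
  S → 6
  ρ[b/e](S) → 6
  S → 6
  γ[e; COUNT(*)→a](S) → 5
  (ρ[b/e](S) ⋈[b=e] γ[e; COUNT(*)→a](S)) → 6
  π[e,a,b,d,f]((ρ[b/e](S) ⋈[b=e] γ[e; COUNT(*)→a](S))) → 6

E1 and E2 produce the same multiset:
e | a | b | d | f
1 | 1 | 1 | 1 | 9
3 | 1 | 3 | 2 | 1
6 | 2 | 6 | 7 | 6
6 | 2 | 6 | 8 | 3
7 | 1 | 7 | 1 | 5
9 | 1 | 9 | 8 | 9

yes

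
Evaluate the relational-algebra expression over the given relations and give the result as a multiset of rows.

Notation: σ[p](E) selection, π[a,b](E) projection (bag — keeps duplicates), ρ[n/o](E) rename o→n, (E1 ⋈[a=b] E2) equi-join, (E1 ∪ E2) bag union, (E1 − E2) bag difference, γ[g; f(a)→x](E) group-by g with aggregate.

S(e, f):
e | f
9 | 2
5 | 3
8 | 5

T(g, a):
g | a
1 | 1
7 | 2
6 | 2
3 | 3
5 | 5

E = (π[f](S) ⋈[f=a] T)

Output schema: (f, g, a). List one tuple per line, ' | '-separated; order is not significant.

Per-node cardinality:
  S → 3
  π[f](S) → 3
  T → 5
  (π[f](S) ⋈[f=a] T) → 4

== RESULT ==
f | g | a
2 | 6 | 2
2 | 7 | 2
3 | 3 | 3
5 | 5 | 5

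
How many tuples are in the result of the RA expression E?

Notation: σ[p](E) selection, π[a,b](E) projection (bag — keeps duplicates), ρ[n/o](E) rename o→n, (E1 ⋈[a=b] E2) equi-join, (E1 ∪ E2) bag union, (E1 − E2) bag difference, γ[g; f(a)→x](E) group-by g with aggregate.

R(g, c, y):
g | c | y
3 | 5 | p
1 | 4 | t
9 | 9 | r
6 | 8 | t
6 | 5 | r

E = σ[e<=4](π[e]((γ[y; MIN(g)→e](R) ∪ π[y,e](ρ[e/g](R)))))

Per-node cardinality:
  R → 5
  γ[y; MIN(g)→e](R) → 3
  R → 5
  ρ[e/g](R) → 5
  π[y,e](ρ[e/g](R)) → 5
  (γ[y; MIN(g)→e](R) ∪ π[y,e](ρ[e/g](R))) → 8
  π[e]((γ[y; MIN(g)→e](R) ∪ π[y,e](ρ[e/g](R)))) → 8
  σ[e<=4](π[e]((γ[y; MIN(g)→e](R) ∪ π[y,e](ρ[e/g](R))))) → 4

|E| = 4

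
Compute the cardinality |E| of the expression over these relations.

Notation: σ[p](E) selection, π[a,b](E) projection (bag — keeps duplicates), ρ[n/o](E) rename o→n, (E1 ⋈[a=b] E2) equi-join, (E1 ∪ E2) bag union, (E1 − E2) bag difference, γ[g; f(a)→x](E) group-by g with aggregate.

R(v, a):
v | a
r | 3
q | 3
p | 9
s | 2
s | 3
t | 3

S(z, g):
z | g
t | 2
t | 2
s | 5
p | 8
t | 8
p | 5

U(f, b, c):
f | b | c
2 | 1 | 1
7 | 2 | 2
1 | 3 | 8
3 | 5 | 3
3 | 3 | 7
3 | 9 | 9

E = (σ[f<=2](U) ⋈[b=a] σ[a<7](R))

Stepwise |·|:
  U → 6
  σ[f<=2](U) → 2
  R → 6
  σ[a<7](R) → 5
  (σ[f<=2](U) ⋈[b=a] σ[a<7](R)) → 4

|E| = 4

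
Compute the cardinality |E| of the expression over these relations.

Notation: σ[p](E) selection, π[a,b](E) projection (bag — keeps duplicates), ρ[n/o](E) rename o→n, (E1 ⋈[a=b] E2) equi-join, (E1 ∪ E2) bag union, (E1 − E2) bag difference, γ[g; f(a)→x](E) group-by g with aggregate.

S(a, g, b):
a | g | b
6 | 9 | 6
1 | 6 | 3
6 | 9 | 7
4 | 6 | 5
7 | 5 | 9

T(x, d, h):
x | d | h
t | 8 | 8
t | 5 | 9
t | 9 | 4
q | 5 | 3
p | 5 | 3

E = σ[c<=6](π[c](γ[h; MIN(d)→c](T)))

Subexpression sizes:
  T → 5
  γ[h; MIN(d)→c](T) → 4
  π[c](γ[h; MIN(d)→c](T)) → 4
  σ[c<=6](π[c](γ[h; MIN(d)→c](T))) → 2

|E| = 2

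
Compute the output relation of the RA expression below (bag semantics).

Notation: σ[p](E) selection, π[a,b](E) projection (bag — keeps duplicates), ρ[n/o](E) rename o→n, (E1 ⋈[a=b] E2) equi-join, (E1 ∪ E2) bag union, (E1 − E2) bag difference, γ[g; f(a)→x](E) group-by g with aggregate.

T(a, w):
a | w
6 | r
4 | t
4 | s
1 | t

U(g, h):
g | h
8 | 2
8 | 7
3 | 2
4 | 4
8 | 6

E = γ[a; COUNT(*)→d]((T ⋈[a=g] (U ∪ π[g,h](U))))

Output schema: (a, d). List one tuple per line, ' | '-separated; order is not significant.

Subexpression sizes:
  T → 4
  U → 5
  U → 5
  π[g,h](U) → 5
  (U ∪ π[g,h](U)) → 10
  (T ⋈[a=g] (U ∪ π[g,h](U))) → 4
  γ[a; COUNT(*)→d]((T ⋈[a=g] (U ∪ π[g,h](U)))) → 1

== RESULT ==
a | d
4 | 4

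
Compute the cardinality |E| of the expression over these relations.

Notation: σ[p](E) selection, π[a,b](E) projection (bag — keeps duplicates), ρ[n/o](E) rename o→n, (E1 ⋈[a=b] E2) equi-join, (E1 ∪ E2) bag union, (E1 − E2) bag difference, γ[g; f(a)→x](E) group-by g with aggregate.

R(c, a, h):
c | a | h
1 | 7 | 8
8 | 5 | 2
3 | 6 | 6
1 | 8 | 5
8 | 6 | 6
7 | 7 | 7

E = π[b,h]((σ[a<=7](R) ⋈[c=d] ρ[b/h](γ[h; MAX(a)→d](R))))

Stepwise |·|:
  R → 6
  σ[a<=7](R) → 5
  R → 6
  γ[h; MAX(a)→d](R) → 5
  ρ[b/h](γ[h; MAX(a)→d](R)) → 5
  (σ[a<=7](R) ⋈[c=d] ρ[b/h](γ[h; MAX(a)→d](R))) → 4
  π[b,h]((σ[a<=7](R) ⋈[c=d] ρ[b/h](γ[h; MAX(a)→d](R)))) → 4

|E| = 4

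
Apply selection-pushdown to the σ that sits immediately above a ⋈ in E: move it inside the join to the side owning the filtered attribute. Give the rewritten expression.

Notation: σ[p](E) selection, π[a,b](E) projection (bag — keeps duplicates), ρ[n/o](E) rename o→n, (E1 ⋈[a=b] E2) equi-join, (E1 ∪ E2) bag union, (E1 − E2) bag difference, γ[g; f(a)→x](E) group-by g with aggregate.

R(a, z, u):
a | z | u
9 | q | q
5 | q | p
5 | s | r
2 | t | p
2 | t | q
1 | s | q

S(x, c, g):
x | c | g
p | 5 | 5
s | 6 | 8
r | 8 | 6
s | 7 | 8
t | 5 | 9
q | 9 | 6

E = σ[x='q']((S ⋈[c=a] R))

σ filters on x, owned by the left side.
E' = (σ[x='q'](S) ⋈[c=a] R)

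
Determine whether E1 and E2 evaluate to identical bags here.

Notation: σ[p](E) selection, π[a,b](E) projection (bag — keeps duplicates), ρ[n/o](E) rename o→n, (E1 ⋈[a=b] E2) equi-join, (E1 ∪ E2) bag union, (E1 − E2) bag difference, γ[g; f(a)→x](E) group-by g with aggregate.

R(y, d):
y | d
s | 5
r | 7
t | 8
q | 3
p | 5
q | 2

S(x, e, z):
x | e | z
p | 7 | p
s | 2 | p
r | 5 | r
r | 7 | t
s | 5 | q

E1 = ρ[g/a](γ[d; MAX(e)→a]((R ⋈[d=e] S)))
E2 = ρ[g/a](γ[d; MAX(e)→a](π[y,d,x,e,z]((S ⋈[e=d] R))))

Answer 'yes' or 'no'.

E1 row counts bottom-up:
  R → 6
  S → 5
  (R ⋈[d=e] S) → 7
  γ[d; MAX(e)→a]((R ⋈[d=e] S)) → 3
  ρ[g/a](γ[d; MAX(e)→a]((R ⋈[d=e] S))) → 3
E2 row counts bottom-up:
  S → 5
  R → 6
  (S ⋈[e=d] R) → 7
  π[y,d,x,e,z]((S ⋈[e=d] R)) → 7
  γ[d; MAX(e)→a](π[y,d,x,e,z]((S ⋈[e=d] R))) → 3
  ρ[g/a](γ[d; MAX(e)→a](π[y,d,x,e,z]((S ⋈[e=d] R)))) → 3

E1 and E2 produce the same multiset:
d | g
2 | 2
5 | 5
7 | 7

yes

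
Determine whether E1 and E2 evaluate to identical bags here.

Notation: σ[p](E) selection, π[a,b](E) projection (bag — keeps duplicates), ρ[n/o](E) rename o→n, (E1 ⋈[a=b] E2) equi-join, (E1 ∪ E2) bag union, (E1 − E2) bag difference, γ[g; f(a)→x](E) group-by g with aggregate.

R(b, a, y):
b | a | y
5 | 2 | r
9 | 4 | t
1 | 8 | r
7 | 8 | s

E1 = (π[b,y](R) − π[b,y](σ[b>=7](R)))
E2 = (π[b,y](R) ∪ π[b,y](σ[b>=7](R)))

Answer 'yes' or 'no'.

E1 subexpression sizes:
  R → 4
  π[b,y](R) → 4
  R → 4
  σ[b>=7](R) → 2
  π[b,y](σ[b>=7](R)) → 2
  (π[b,y](R) − π[b,y](σ[b>=7](R))) → 2
E2 subexpression sizes:
  R → 4
  π[b,y](R) → 4
  R → 4
  σ[b>=7](R) → 2
  π[b,y](σ[b>=7](R)) → 2
  (π[b,y](R) ∪ π[b,y](σ[b>=7](R))) → 6

E1 result:
b | y
1 | r
5 | r
E2 result:
b | y
1 | r
5 | r
7 | s
7 | s
9 | t
9 | t
Witness: (9, 't') appears 0× in E1 but 2× in E2.

no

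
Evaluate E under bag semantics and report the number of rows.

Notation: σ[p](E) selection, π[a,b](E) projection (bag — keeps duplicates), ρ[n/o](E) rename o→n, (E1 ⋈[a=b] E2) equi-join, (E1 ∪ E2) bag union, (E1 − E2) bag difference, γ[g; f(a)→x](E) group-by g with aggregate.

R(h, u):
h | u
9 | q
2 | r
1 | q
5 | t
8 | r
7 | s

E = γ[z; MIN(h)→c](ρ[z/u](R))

Per-node cardinality:
  R → 6
  ρ[z/u](R) → 6
  γ[z; MIN(h)→c](ρ[z/u](R)) → 4

|E| = 4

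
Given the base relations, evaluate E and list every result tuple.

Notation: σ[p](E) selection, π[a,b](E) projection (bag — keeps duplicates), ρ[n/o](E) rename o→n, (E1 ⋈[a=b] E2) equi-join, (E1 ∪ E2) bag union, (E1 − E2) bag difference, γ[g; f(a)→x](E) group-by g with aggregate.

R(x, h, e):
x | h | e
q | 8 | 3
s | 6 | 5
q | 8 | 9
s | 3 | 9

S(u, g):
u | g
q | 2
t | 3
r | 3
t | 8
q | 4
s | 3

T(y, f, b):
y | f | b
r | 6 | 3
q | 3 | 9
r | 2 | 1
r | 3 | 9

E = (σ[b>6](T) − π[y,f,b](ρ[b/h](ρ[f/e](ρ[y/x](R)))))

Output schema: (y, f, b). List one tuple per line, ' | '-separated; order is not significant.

Stepwise |·|:
  T → 4
  σ[b>6](T) → 2
  R → 4
  ρ[y/x](R) → 4
  ρ[f/e](ρ[y/x](R)) → 4
  ρ[b/h](ρ[f/e](ρ[y/x](R))) → 4
  π[y,f,b](ρ[b/h](ρ[f/e](ρ[y/x](R)))) → 4
  (σ[b>6](T) − π[y,f,b](ρ[b/h](ρ[f/e](ρ[y/x](R))))) → 2

== RESULT ==
y | f | b
q | 3 | 9
r | 3 | 9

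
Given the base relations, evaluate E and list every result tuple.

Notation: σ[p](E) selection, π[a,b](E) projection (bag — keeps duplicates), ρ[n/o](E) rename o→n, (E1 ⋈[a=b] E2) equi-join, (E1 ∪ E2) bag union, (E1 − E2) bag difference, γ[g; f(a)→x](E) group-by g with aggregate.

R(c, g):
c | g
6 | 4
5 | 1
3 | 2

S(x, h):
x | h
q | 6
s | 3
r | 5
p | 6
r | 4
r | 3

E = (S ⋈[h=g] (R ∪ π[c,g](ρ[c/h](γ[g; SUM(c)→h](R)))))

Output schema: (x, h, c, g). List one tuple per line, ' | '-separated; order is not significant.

Subexpression sizes:
  S → 6
  R → 3
  R → 3
  γ[g; SUM(c)→h](R) → 3
  ρ[c/h](γ[g; SUM(c)→h](R)) → 3
  π[c,g](ρ[c/h](γ[g; SUM(c)→h](R))) → 3
  (R ∪ π[c,g](ρ[c/h](γ[g; SUM(c)→h](R)))) → 6
  (S ⋈[h=g] (R ∪ π[c,g](ρ[c/h](γ[g; SUM(c)→h](R))))) → 2

== RESULT ==
x | h | c | g
r | 4 | 6 | 4
r | 4 | 6 | 4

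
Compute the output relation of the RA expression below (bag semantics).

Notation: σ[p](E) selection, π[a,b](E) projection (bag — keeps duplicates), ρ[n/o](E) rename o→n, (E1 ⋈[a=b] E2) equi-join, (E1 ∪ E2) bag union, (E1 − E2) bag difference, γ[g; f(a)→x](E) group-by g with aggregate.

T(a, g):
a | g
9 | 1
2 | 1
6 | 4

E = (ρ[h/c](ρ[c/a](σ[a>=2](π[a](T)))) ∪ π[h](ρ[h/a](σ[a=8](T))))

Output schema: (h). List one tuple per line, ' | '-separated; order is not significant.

Stepwise |·|:
  T → 3
  π[a](T) → 3
  σ[a>=2](π[a](T)) → 3
  ρ[c/a](σ[a>=2](π[a](T))) → 3
  ρ[h/c](ρ[c/a](σ[a>=2](π[a](T)))) → 3
  T → 3
  σ[a=8](T) → 0
  ρ[h/a](σ[a=8](T)) → 0
  π[h](ρ[h/a](σ[a=8](T))) → 0
  (ρ[h/c](ρ[c/a](σ[a>=2](π[a](T)))) ∪ π[h](ρ[h/a](σ[a=8](T)))) → 3

== RESULT ==
h
2
6
9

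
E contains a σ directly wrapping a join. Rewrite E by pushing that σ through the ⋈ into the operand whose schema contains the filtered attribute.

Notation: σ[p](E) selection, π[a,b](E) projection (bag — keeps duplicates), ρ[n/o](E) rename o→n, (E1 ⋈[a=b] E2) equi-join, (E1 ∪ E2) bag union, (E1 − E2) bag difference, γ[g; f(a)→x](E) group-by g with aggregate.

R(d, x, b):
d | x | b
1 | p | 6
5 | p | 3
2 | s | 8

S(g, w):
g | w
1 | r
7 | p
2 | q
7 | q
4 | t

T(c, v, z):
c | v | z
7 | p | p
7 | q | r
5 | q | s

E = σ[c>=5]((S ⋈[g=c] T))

σ filters on c, owned by the right side.
E' = (S ⋈[g=c] σ[c>=5](T))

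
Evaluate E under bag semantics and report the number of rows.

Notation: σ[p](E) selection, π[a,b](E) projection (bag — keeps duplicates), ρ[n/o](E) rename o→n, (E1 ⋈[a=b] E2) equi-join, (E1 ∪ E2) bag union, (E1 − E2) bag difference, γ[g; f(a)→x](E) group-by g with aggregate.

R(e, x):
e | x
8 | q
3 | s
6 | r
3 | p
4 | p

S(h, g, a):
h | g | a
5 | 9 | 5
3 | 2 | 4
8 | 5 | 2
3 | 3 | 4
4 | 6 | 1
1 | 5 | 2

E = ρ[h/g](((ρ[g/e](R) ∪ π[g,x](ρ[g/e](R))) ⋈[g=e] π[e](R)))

Stepwise |·|:
  R → 5
  ρ[g/e](R) → 5
  R → 5
  ρ[g/e](R) → 5
  π[g,x](ρ[g/e](R)) → 5
  (ρ[g/e](R) ∪ π[g,x](ρ[g/e](R))) → 10
  R → 5
  π[e](R) → 5
  ((ρ[g/e](R) ∪ π[g,x](ρ[g/e](R))) ⋈[g=e] π[e](R)) → 14
  ρ[h/g](((ρ[g/e](R) ∪ π[g,x](ρ[g/e](R))) ⋈[g=e] π[e](R))) → 14

|E| = 14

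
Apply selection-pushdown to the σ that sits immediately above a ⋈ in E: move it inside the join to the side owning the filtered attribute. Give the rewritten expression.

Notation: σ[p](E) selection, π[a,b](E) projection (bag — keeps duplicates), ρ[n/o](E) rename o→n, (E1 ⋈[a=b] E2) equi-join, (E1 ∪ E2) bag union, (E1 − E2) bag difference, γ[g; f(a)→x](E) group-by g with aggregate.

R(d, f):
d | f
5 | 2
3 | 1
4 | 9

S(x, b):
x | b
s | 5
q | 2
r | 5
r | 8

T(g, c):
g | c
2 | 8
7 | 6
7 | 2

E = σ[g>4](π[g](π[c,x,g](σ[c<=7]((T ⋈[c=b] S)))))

σ filters on c, owned by the left side.
E' = σ[g>4](π[g](π[c,x,g]((σ[c<=7](T) ⋈[c=b] S))))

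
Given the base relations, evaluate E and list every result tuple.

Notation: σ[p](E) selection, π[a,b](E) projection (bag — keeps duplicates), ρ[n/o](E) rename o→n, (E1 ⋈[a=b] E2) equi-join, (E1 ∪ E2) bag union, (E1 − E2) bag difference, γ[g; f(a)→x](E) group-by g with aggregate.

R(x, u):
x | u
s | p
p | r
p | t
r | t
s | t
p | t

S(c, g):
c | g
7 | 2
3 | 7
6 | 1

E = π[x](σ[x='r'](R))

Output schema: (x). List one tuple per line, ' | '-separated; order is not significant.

Per-node cardinality:
  R → 6
  σ[x='r'](R) → 1
  π[x](σ[x='r'](R)) → 1

== RESULT ==
x
r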